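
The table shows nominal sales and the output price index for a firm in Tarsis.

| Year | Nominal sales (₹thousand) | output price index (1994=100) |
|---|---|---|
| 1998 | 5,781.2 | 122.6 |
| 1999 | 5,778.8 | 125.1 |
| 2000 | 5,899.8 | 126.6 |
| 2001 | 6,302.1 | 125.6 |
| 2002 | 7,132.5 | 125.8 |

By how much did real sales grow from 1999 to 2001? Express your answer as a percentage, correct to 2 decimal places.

Real sales 1999 = 5778.8/1.251 = 4619.34.
Real sales 2001 = 6302.1/1.256 = 5017.60.
Change = 5017.60/4619.34 − 1 = 0.0862.

8.62%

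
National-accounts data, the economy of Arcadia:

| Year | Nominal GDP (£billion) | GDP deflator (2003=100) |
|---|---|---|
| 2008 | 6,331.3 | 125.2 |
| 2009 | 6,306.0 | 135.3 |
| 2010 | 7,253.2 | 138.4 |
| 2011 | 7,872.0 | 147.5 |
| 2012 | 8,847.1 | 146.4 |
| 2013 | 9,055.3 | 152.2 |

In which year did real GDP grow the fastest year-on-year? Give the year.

2009: real = 6306.0/1.353 = 4660.75; growth vs 2008 (5056.95) = -7.83%.
2010: real = 7253.2/1.384 = 5240.75; growth vs 2009 (4660.75) = 12.44%.
2011: real = 7872.0/1.475 = 5336.95; growth vs 2010 (5240.75) = 1.84%.
2012: real = 8847.1/1.464 = 6043.10; growth vs 2011 (5336.95) = 13.23%.
2013: real = 9055.3/1.522 = 5949.61; growth vs 2012 (6043.10) = -1.55%.

2012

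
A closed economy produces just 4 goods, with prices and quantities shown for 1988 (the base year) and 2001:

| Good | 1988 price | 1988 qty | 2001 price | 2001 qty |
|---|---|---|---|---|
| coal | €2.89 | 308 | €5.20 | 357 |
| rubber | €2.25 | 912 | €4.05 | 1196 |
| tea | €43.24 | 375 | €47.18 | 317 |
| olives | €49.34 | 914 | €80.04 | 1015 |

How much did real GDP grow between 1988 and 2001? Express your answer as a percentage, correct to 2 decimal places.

Real GDP 1988 = Nominal GDP 1988 = 2.89·308 + 2.25·912 + 43.24·375 + 49.34·914 = 64253.88.
Real GDP 2001 (at 1988 prices) = 2.89·357 + 2.25·1196 + 43.24·317 + 49.34·1015 = 67509.91.
Real growth = 67509.91/64253.88 − 1 = 0.0507.

5.07%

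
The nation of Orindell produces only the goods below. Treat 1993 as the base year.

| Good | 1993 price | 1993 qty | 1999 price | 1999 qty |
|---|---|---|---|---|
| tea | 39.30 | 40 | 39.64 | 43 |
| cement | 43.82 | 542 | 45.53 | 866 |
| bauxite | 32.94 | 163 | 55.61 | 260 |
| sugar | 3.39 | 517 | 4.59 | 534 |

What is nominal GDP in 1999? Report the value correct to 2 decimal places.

58043.16

Nominal GDP 1999 = Σ (p_1999 × q_1999) = 39.64·43 + 45.53·866 + 55.61·260 + 4.59·534 = 58043.16.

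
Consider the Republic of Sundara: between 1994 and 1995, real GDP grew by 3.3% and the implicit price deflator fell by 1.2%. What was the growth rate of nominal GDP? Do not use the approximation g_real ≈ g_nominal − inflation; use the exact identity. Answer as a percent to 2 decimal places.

2.06%

(1 + g_nom) = (1 + g_real)(1 + π) = 1.0330 × 0.9880 = 1.02060.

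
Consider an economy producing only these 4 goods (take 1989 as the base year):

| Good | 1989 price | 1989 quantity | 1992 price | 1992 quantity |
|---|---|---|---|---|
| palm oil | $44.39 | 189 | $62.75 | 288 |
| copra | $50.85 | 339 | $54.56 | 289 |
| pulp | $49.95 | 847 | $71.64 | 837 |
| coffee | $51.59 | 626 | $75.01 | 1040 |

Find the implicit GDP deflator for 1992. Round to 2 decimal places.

139.75

Nominal GDP 1992 = 62.75·288 + 54.56·289 + 71.64·837 + 75.01·1040 = 171812.92.
Real GDP 1992 (at 1989 prices) = 44.39·288 + 50.85·289 + 49.95·837 + 51.59·1040 = 122941.72.
Deflator = Nominal/Real × 100 = 171812.92/122941.72 × 100 = 139.752.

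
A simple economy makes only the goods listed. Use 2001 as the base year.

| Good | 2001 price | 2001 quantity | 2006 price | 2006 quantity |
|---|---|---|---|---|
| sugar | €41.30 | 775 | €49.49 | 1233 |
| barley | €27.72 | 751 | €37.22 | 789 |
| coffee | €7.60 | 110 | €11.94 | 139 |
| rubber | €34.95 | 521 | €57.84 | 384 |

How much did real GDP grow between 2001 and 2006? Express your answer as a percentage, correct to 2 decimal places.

21.43%

Real GDP 2001 = Nominal GDP 2001 = 41.30·775 + 27.72·751 + 7.60·110 + 34.95·521 = 71870.17.
Real GDP 2006 (at 2001 prices) = 41.30·1233 + 27.72·789 + 7.60·139 + 34.95·384 = 87271.18.
Real growth = 87271.18/71870.17 − 1 = 0.2143.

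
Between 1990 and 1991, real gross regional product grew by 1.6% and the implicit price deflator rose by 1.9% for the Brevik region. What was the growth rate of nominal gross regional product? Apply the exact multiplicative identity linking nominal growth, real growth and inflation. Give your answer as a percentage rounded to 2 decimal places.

(1 + g_nom) = (1 + g_real)(1 + π) = 1.0160 × 1.0190 = 1.03530.

3.53%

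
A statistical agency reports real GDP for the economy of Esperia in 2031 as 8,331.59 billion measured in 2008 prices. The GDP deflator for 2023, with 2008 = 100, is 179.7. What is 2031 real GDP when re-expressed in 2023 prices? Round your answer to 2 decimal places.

14,971.87 billion

Real GDP in 2023 prices = Real GDP in 2008 prices × (P_2023/P_2008) = 8331.59 × 1.797 = 14971.87.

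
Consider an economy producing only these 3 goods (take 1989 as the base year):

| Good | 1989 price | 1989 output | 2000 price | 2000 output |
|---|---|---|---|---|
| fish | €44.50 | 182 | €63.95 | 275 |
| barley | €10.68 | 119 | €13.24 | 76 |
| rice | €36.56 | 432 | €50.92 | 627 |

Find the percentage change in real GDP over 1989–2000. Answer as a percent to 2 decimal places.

42.95%

Real GDP 1989 = Nominal GDP 1989 = 44.50·182 + 10.68·119 + 36.56·432 = 25163.84.
Real GDP 2000 (at 1989 prices) = 44.50·275 + 10.68·76 + 36.56·627 = 35972.30.
Real growth = 35972.30/25163.84 − 1 = 0.4295.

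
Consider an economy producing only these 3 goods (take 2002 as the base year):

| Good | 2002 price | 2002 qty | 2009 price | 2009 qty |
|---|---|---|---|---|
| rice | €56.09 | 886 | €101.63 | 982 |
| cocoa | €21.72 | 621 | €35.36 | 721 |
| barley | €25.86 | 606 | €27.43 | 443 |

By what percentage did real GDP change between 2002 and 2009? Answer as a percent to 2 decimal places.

4.24%

Real GDP 2002 = Nominal GDP 2002 = 56.09·886 + 21.72·621 + 25.86·606 = 78855.02.
Real GDP 2009 (at 2002 prices) = 56.09·982 + 21.72·721 + 25.86·443 = 82196.48.
Real growth = 82196.48/78855.02 − 1 = 0.0424.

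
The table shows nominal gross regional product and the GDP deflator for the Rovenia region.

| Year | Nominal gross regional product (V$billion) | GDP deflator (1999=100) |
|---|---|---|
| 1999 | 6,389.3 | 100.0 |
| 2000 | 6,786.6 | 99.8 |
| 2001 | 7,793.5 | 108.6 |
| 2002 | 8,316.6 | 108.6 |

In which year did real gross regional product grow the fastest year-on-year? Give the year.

2002

2000: real = 6786.6/0.998 = 6800.20; growth vs 1999 (6389.30) = 6.43%.
2001: real = 7793.5/1.086 = 7176.34; growth vs 2000 (6800.20) = 5.53%.
2002: real = 8316.6/1.086 = 7658.01; growth vs 2001 (7176.34) = 6.71%.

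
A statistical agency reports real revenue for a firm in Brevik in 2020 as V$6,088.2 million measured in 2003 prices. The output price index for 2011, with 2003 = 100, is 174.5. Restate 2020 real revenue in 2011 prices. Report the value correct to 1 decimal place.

V$10,623.9 million

Real revenue in 2011 prices = Real revenue in 2003 prices × (P_2011/P_2003) = 6088.2 × 1.745 = 10623.91.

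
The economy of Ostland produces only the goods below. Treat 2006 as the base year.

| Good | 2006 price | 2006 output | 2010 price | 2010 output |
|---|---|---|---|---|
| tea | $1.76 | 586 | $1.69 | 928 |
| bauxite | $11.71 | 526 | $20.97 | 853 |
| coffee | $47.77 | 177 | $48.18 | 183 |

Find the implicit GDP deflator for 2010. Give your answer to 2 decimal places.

Nominal GDP 2010 = 1.69·928 + 20.97·853 + 48.18·183 = 28272.67.
Real GDP 2010 (at 2006 prices) = 1.76·928 + 11.71·853 + 47.77·183 = 20363.82.
Deflator = Nominal/Real × 100 = 28272.67/20363.82 × 100 = 138.838.

138.84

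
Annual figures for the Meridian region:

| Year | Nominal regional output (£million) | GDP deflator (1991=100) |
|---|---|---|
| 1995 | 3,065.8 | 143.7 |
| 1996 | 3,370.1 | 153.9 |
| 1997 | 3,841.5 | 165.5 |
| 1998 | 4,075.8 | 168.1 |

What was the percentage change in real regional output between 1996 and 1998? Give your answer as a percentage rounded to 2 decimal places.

10.72%

Real regional output 1996 = 3370.1/1.539 = 2189.80.
Real regional output 1998 = 4075.8/1.681 = 2424.63.
Change = 2424.63/2189.80 − 1 = 0.1072.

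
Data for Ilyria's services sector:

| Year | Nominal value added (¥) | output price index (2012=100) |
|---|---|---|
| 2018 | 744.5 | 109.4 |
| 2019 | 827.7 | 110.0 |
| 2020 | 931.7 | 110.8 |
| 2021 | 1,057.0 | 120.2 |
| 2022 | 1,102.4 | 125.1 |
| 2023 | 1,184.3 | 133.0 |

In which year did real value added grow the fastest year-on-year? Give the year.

2019: real = 827.7/1.100 = 752.45; growth vs 2018 (680.53) = 10.57%.
2020: real = 931.7/1.108 = 840.88; growth vs 2019 (752.45) = 11.75%.
2021: real = 1057.0/1.202 = 879.37; growth vs 2020 (840.88) = 4.58%.
2022: real = 1102.4/1.251 = 881.22; growth vs 2021 (879.37) = 0.21%.
2023: real = 1184.3/1.330 = 890.45; growth vs 2022 (881.22) = 1.05%.

2020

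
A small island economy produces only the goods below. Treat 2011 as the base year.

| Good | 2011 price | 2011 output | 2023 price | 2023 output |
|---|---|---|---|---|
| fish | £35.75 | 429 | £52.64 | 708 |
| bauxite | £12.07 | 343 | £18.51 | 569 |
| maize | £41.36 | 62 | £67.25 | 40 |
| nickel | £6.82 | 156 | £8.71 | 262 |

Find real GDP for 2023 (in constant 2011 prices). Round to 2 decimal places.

Real GDP 2023 = Σ (p_2011 × q_2023) = 35.75·708 + 12.07·569 + 41.36·40 + 6.82·262 = 35620.07.

£35620.07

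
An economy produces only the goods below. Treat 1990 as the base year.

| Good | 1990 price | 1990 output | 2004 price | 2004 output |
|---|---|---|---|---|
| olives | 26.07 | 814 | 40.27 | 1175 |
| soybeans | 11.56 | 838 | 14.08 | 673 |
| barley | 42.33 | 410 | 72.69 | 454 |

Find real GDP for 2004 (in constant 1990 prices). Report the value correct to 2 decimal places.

Real GDP 2004 = Σ (p_1990 × q_2004) = 26.07·1175 + 11.56·673 + 42.33·454 = 57629.95.

57629.95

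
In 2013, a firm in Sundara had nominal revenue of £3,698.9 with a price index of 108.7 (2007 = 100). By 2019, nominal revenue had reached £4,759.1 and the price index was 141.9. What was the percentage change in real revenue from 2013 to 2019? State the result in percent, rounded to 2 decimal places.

-1.44%

Real revenue 2013 = 3698.9 / 1.087 = 3402.85.
Real revenue 2019 = 4759.1 / 1.419 = 3353.84.
Real growth = 3353.84 / 3402.85 − 1 = -0.0144.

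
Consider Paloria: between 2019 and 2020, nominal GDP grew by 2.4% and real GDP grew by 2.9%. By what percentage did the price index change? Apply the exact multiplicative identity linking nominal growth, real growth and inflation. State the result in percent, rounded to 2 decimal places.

(1 + g_nom) = (1 + g_real)(1 + π), so π = 1.0240 / 1.0290 − 1 = -0.00486.

-0.49%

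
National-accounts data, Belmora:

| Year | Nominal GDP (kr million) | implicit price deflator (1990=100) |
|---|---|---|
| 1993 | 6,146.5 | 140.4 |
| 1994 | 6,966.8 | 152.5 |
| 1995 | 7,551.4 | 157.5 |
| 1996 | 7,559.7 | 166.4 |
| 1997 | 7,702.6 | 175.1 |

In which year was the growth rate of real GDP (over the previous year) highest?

1995

1994: real = 6966.8/1.525 = 4568.39; growth vs 1993 (4377.85) = 4.35%.
1995: real = 7551.4/1.575 = 4794.54; growth vs 1994 (4568.39) = 4.95%.
1996: real = 7559.7/1.664 = 4543.09; growth vs 1995 (4794.54) = -5.24%.
1997: real = 7702.6/1.751 = 4398.97; growth vs 1996 (4543.09) = -3.17%.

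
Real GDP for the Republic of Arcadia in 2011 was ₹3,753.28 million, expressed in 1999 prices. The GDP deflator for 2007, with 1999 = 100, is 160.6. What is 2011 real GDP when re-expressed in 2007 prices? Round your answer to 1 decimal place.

₹6,027.8 million

Real GDP in 2007 prices = Real GDP in 1999 prices × (P_2007/P_1999) = 3753.28 × 1.606 = 6027.77.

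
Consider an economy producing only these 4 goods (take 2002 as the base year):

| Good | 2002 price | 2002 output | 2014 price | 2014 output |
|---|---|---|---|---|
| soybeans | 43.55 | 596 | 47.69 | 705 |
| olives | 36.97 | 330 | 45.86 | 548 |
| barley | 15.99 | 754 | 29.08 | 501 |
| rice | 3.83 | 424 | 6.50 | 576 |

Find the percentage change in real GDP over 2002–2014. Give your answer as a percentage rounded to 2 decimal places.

18.02%

Real GDP 2002 = Nominal GDP 2002 = 43.55·596 + 36.97·330 + 15.99·754 + 3.83·424 = 51836.28.
Real GDP 2014 (at 2002 prices) = 43.55·705 + 36.97·548 + 15.99·501 + 3.83·576 = 61179.38.
Real growth = 61179.38/51836.28 − 1 = 0.1802.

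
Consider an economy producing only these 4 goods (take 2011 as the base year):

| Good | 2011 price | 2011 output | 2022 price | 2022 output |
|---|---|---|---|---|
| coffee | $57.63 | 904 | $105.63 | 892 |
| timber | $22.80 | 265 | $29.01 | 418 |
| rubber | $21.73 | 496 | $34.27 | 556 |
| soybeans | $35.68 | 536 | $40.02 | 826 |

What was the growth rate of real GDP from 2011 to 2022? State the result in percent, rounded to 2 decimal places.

Real GDP 2011 = Nominal GDP 2011 = 57.63·904 + 22.80·265 + 21.73·496 + 35.68·536 = 88042.08.
Real GDP 2022 (at 2011 prices) = 57.63·892 + 22.80·418 + 21.73·556 + 35.68·826 = 102489.92.
Real growth = 102489.92/88042.08 − 1 = 0.1641.

16.41%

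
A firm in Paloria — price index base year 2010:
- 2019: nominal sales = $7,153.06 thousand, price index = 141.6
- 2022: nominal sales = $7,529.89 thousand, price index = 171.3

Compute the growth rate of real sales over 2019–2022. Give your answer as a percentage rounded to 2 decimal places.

Deflate each year: 2019 → 7153.06/1.416 = 5051.60; 2022 → 7529.89/1.713 = 4395.73.
So real sales changed by 4395.73/5051.60 − 1 = -0.1298, i.e. -12.98%.

-12.98%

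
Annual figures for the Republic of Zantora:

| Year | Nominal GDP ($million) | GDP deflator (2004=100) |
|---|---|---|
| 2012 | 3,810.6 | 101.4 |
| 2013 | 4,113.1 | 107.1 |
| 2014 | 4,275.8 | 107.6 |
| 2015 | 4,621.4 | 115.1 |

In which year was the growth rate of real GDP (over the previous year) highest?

2013: real = 4113.1/1.071 = 3840.43; growth vs 2012 (3757.99) = 2.19%.
2014: real = 4275.8/1.076 = 3973.79; growth vs 2013 (3840.43) = 3.47%.
2015: real = 4621.4/1.151 = 4015.12; growth vs 2014 (3973.79) = 1.04%.

2014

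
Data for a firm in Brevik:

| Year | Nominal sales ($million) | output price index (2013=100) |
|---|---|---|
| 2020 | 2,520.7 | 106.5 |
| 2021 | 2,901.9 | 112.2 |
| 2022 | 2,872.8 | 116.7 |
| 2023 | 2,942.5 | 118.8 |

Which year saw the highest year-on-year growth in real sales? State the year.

2021: real = 2901.9/1.122 = 2586.36; growth vs 2020 (2366.85) = 9.27%.
2022: real = 2872.8/1.167 = 2461.70; growth vs 2021 (2586.36) = -4.82%.
2023: real = 2942.5/1.188 = 2476.85; growth vs 2022 (2461.70) = 0.62%.

2021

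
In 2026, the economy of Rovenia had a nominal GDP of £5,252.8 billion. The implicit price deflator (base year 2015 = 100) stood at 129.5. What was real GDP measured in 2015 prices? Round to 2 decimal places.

£4,056.22 billion

Real GDP = Nominal / (implicit price deflator/100) = 5252.8 / 1.295 = 4056.22.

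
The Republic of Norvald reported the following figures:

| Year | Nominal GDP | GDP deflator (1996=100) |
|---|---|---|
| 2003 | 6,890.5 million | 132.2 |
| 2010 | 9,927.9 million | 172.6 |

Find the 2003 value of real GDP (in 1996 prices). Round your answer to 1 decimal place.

Real GDP = Nominal / (GDP deflator/100) = 6890.5 / 1.322 = 5212.18.

5,212.2 million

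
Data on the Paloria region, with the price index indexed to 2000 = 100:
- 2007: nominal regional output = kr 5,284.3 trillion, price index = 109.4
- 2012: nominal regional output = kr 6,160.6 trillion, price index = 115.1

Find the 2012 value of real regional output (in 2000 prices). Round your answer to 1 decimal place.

Real regional output = Nominal / (price index/100) = 6160.6 / 1.151 = 5352.39.

kr 5,352.4 trillion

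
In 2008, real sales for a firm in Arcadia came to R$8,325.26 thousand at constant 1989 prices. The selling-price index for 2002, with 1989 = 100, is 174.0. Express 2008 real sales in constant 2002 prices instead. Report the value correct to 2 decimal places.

R$14,485.95 thousand

Real sales in 2002 prices = Real sales in 1989 prices × (P_2002/P_1989) = 8325.26 × 1.740 = 14485.95.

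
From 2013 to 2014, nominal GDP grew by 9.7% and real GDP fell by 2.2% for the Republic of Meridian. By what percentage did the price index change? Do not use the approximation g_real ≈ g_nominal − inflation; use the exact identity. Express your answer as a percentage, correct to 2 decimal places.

(1 + g_nom) = (1 + g_real)(1 + π), so π = 1.0970 / 0.9780 − 1 = 0.12168.

12.17%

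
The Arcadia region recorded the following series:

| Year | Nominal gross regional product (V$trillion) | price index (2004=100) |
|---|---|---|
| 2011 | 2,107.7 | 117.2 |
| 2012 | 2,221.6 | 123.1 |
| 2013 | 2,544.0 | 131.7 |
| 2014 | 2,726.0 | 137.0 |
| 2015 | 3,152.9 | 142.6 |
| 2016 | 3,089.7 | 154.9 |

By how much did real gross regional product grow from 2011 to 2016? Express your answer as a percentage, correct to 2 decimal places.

10.91%

Real gross regional product 2011 = 2107.7/1.172 = 1798.38.
Real gross regional product 2016 = 3089.7/1.549 = 1994.64.
Change = 1994.64/1798.38 − 1 = 0.1091.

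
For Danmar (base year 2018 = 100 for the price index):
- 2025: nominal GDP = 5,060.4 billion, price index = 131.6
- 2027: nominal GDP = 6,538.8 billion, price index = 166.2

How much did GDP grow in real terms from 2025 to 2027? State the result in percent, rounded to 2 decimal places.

Deflate each year: 2025 → 5060.4/1.316 = 3845.29; 2027 → 6538.8/1.662 = 3934.30.
So real GDP changed by 3934.30/3845.29 − 1 = 0.0231, i.e. 2.31%.

2.31%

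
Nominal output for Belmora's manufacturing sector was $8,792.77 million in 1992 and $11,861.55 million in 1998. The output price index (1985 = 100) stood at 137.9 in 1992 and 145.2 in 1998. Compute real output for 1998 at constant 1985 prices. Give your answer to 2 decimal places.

$8,169.11 million

Real output = Nominal / (output price index/100) = 11861.55 / 1.452 = 8169.11.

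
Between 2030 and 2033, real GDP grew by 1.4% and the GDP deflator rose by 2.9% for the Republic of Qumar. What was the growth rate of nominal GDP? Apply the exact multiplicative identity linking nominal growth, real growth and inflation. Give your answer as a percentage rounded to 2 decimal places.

(1 + g_nom) = (1 + g_real)(1 + π) = 1.0140 × 1.0290 = 1.04341.

4.34%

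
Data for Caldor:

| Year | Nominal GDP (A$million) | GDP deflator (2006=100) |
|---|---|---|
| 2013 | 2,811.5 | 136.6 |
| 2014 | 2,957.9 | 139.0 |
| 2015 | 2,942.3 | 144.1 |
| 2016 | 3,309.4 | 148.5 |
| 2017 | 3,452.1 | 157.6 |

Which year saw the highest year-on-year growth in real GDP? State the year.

2014: real = 2957.9/1.390 = 2127.99; growth vs 2013 (2058.20) = 3.39%.
2015: real = 2942.3/1.441 = 2041.85; growth vs 2014 (2127.99) = -4.05%.
2016: real = 3309.4/1.485 = 2228.55; growth vs 2015 (2041.85) = 9.14%.
2017: real = 3452.1/1.576 = 2190.42; growth vs 2016 (2228.55) = -1.71%.

2016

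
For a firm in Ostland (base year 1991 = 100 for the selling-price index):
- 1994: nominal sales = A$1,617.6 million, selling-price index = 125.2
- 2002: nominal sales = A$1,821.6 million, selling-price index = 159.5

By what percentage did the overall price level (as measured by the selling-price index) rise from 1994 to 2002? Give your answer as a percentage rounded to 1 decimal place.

27.4%

Price-level change = 159.5 / 125.2 − 1 = 0.2740.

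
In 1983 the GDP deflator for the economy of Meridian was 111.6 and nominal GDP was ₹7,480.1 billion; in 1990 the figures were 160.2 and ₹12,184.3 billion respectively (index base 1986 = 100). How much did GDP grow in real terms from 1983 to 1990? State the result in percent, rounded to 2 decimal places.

13.47%

Real GDP 1983 = 7480.1 / 1.116 = 6702.60.
Real GDP 1990 = 12184.3 / 1.602 = 7605.68.
Real growth = 7605.68 / 6702.60 − 1 = 0.1347.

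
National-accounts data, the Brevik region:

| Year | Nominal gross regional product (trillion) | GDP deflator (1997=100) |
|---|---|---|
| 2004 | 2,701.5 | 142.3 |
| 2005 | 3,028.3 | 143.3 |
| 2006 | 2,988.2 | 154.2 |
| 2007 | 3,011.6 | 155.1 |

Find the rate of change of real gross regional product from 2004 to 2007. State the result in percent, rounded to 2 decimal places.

2.28%

Real gross regional product 2004 = 2701.5/1.423 = 1898.45.
Real gross regional product 2007 = 3011.6/1.551 = 1941.72.
Change = 1941.72/1898.45 − 1 = 0.0228.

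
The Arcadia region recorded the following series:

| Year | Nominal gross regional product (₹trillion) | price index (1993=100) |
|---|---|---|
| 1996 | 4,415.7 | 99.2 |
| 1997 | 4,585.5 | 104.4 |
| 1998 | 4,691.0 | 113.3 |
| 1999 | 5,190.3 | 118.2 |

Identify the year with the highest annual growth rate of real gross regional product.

1999

1997: real = 4585.5/1.044 = 4392.24; growth vs 1996 (4451.31) = -1.33%.
1998: real = 4691.0/1.133 = 4140.34; growth vs 1997 (4392.24) = -5.74%.
1999: real = 5190.3/1.182 = 4391.12; growth vs 1998 (4140.34) = 6.06%.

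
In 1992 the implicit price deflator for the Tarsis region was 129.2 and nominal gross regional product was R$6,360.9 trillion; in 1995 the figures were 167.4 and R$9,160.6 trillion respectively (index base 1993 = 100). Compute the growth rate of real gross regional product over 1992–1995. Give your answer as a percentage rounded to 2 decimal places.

11.15%

Real gross regional product 1992 = 6360.9 / 1.292 = 4923.30.
Real gross regional product 1995 = 9160.6 / 1.674 = 5472.28.
Real growth = 5472.28 / 4923.30 − 1 = 0.1115.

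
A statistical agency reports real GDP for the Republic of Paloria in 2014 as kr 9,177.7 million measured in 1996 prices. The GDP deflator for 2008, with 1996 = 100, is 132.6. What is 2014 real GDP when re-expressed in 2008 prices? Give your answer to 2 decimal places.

Real GDP in 2008 prices = Real GDP in 1996 prices × (P_2008/P_1996) = 9177.7 × 1.326 = 12169.63.

kr 12,169.63 million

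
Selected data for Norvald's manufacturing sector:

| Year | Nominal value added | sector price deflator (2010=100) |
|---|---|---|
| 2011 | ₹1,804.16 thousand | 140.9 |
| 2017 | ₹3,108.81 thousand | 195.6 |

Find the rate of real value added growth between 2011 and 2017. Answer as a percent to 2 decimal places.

Deflate each year: 2011 → 1804.16/1.409 = 1280.45; 2017 → 3108.81/1.956 = 1589.37.
So real value added changed by 1589.37/1280.45 − 1 = 0.2413, i.e. 24.13%.

24.13%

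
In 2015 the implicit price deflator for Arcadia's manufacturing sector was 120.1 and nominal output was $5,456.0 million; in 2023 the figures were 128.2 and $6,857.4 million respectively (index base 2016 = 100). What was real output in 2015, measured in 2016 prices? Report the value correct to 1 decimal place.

Real output = Nominal / (implicit price deflator/100) = 5456.0 / 1.201 = 4542.88.

$4,542.9 million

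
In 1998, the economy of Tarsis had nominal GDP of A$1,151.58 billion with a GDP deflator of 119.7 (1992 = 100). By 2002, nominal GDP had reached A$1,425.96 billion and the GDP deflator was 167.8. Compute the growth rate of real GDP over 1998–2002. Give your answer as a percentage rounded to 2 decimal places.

Real GDP 1998 = 1151.58 / 1.197 = 962.06.
Real GDP 2002 = 1425.96 / 1.678 = 849.80.
Real growth = 849.80 / 962.06 − 1 = -0.1167.

-11.67%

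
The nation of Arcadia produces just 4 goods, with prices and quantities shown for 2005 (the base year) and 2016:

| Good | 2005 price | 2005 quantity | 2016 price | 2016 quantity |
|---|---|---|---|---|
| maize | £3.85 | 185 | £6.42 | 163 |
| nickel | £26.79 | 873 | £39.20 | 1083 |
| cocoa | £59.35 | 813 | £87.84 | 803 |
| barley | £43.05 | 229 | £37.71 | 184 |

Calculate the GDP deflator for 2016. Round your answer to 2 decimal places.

141.95

Nominal GDP 2016 = 6.42·163 + 39.20·1083 + 87.84·803 + 37.71·184 = 120974.22.
Real GDP 2016 (at 2005 prices) = 3.85·163 + 26.79·1083 + 59.35·803 + 43.05·184 = 85220.37.
Deflator = Nominal/Real × 100 = 120974.22/85220.37 × 100 = 141.955.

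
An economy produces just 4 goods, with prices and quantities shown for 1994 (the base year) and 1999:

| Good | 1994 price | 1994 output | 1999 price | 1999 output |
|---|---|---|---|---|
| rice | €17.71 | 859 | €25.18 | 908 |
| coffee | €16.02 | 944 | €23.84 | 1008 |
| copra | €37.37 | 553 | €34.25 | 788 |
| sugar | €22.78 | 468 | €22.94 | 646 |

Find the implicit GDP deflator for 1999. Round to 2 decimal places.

Nominal GDP 1999 = 25.18·908 + 23.84·1008 + 34.25·788 + 22.94·646 = 88702.40.
Real GDP 1999 (at 1994 prices) = 17.71·908 + 16.02·1008 + 37.37·788 + 22.78·646 = 76392.28.
Deflator = Nominal/Real × 100 = 88702.40/76392.28 × 100 = 116.114.

116.11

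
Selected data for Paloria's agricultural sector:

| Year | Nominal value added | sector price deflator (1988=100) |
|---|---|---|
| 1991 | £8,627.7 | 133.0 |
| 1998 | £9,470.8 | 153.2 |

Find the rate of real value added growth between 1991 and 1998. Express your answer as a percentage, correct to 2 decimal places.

-4.70%

Deflate each year: 1991 → 8627.7/1.330 = 6486.99; 1998 → 9470.8/1.532 = 6181.98.
So real value added changed by 6181.98/6486.99 − 1 = -0.0470, i.e. -4.70%.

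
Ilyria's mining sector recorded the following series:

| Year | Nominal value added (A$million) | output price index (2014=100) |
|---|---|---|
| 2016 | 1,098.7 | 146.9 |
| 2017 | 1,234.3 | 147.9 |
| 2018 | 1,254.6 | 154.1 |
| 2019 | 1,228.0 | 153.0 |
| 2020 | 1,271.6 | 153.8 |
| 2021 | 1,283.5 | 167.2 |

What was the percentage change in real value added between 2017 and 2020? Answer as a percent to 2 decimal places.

-0.93%

Real value added 2017 = 1234.3/1.479 = 834.55.
Real value added 2020 = 1271.6/1.538 = 826.79.
Change = 826.79/834.55 − 1 = -0.0093.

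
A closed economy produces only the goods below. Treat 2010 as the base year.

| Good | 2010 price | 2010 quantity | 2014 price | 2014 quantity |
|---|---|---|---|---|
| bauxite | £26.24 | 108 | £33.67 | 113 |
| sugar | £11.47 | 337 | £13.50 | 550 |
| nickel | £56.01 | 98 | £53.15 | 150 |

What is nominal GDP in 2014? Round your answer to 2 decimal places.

Nominal GDP 2014 = Σ (p_2014 × q_2014) = 33.67·113 + 13.50·550 + 53.15·150 = 19202.21.

£19202.21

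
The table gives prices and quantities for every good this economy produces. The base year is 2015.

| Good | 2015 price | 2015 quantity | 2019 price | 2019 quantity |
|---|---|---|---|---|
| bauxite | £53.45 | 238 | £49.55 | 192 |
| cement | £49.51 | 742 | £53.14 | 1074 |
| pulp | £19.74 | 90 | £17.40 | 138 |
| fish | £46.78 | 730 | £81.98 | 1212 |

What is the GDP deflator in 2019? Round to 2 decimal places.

Nominal GDP 2019 = 49.55·192 + 53.14·1074 + 17.40·138 + 81.98·1212 = 168346.92.
Real GDP 2019 (at 2015 prices) = 53.45·192 + 49.51·1074 + 19.74·138 + 46.78·1212 = 122857.62.
Deflator = Nominal/Real × 100 = 168346.92/122857.62 × 100 = 137.026.

137.03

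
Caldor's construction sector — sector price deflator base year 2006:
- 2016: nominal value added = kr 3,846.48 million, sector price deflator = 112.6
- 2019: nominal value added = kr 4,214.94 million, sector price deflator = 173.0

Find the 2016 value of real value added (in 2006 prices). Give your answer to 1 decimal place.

Real value added = Nominal / (sector price deflator/100) = 3846.48 / 1.126 = 3416.06.

kr 3,416.1 million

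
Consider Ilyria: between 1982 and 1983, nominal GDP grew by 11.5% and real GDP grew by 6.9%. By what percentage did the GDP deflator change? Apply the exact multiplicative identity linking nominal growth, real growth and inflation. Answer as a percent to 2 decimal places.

(1 + g_nom) = (1 + g_real)(1 + π), so π = 1.1150 / 1.0690 − 1 = 0.04303.

4.30%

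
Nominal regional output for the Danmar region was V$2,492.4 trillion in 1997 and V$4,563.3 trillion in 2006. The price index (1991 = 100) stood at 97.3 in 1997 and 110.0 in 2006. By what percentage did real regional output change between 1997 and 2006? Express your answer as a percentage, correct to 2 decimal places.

Real regional output 1997 = 2492.4 / 0.973 = 2561.56.
Real regional output 2006 = 4563.3 / 1.100 = 4148.45.
Real growth = 4148.45 / 2561.56 − 1 = 0.6195.

61.95%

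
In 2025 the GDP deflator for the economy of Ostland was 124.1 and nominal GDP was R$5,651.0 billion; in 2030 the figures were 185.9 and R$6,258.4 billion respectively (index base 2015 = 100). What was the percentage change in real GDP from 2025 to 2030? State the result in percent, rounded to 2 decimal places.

Deflate each year: 2025 → 5651.0/1.241 = 4553.59; 2030 → 6258.4/1.859 = 3366.54.
So real GDP changed by 3366.54/4553.59 − 1 = -0.2607, i.e. -26.07%.

-26.07%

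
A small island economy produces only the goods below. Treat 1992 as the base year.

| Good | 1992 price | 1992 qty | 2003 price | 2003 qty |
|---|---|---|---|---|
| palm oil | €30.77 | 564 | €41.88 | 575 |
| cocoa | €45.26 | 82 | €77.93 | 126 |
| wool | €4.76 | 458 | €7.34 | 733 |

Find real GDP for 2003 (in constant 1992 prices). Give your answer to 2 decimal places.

Real GDP 2003 = Σ (p_1992 × q_2003) = 30.77·575 + 45.26·126 + 4.76·733 = 26884.59.

€26884.59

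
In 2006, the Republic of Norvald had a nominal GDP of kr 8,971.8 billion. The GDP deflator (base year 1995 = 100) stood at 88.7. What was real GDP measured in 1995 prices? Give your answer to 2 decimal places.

Real GDP = Nominal / (GDP deflator/100) = 8971.8 / 0.887 = 10114.77.

kr 10,114.77 billion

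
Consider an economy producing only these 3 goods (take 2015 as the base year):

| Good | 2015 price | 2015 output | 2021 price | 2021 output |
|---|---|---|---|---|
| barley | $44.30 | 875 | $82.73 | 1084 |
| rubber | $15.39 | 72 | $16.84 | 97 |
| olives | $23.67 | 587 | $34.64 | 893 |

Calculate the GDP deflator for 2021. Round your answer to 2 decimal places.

173.03

Nominal GDP 2021 = 82.73·1084 + 16.84·97 + 34.64·893 = 122246.32.
Real GDP 2021 (at 2015 prices) = 44.30·1084 + 15.39·97 + 23.67·893 = 70651.34.
Deflator = Nominal/Real × 100 = 122246.32/70651.34 × 100 = 173.028.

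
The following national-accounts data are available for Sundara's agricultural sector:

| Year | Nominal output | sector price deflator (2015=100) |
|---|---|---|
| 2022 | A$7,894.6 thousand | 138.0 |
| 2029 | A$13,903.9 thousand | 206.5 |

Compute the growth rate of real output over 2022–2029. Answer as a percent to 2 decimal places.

Real output 2022 = 7894.6 / 1.380 = 5720.72.
Real output 2029 = 13903.9 / 2.065 = 6733.12.
Real growth = 6733.12 / 5720.72 − 1 = 0.1770.

17.70%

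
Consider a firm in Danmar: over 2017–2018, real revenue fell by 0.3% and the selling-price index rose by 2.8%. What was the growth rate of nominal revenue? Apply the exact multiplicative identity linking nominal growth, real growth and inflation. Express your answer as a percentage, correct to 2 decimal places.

(1 + g_nom) = (1 + g_real)(1 + π) = 0.9970 × 1.0280 = 1.02492.

2.49%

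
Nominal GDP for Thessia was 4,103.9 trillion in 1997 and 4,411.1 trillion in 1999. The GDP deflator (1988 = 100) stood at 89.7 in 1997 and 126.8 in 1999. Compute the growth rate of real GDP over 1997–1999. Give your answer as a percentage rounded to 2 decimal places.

-23.96%

Real GDP 1997 = 4103.9 / 0.897 = 4575.14.
Real GDP 1999 = 4411.1 / 1.268 = 3478.79.
Real growth = 3478.79 / 4575.14 − 1 = -0.2396.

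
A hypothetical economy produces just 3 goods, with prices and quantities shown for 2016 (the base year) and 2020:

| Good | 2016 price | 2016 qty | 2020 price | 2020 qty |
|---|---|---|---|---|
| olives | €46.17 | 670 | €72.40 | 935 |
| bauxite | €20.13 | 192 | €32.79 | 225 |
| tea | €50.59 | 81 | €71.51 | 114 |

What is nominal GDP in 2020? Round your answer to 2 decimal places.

Nominal GDP 2020 = Σ (p_2020 × q_2020) = 72.40·935 + 32.79·225 + 71.51·114 = 83223.89.

€83223.89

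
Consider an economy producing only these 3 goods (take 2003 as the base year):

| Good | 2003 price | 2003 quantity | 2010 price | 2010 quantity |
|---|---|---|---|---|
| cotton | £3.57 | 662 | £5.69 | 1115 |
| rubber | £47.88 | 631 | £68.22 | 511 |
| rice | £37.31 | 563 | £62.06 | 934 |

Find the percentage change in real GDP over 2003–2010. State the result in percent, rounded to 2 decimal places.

18.13%

Real GDP 2003 = Nominal GDP 2003 = 3.57·662 + 47.88·631 + 37.31·563 = 53581.15.
Real GDP 2010 (at 2003 prices) = 3.57·1115 + 47.88·511 + 37.31·934 = 63294.77.
Real growth = 63294.77/53581.15 − 1 = 0.1813.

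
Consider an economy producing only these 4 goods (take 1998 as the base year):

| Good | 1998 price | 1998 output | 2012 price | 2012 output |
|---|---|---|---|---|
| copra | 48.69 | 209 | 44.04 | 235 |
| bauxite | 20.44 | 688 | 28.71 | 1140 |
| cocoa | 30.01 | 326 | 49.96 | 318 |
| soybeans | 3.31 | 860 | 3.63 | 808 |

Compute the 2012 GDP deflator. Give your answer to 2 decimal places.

Nominal GDP 2012 = 44.04·235 + 28.71·1140 + 49.96·318 + 3.63·808 = 61899.12.
Real GDP 2012 (at 1998 prices) = 48.69·235 + 20.44·1140 + 30.01·318 + 3.31·808 = 46961.41.
Deflator = Nominal/Real × 100 = 61899.12/46961.41 × 100 = 131.808.

131.81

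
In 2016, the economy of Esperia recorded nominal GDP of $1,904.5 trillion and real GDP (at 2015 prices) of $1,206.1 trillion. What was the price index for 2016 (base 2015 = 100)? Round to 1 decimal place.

price index = (Nominal / Real) × 100 = 1904.5 / 1206.1 × 100 = 157.91.

157.9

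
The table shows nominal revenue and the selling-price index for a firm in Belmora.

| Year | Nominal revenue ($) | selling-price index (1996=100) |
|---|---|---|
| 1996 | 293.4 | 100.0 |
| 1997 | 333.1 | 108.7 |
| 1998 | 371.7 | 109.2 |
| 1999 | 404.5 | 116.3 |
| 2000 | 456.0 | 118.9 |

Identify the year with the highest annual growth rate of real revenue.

1998

1997: real = 333.1/1.087 = 306.44; growth vs 1996 (293.40) = 4.44%.
1998: real = 371.7/1.092 = 340.38; growth vs 1997 (306.44) = 11.08%.
1999: real = 404.5/1.163 = 347.81; growth vs 1998 (340.38) = 2.18%.
2000: real = 456.0/1.189 = 383.52; growth vs 1999 (347.81) = 10.27%.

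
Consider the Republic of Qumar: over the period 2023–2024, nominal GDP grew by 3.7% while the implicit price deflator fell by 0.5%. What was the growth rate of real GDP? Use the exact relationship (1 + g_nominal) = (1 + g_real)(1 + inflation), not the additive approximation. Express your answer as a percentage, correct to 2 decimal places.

(1 + g_nom) = (1 + g_real)(1 + π), so g_real = 1.0370 / 0.9950 − 1 = 0.04221.

4.22%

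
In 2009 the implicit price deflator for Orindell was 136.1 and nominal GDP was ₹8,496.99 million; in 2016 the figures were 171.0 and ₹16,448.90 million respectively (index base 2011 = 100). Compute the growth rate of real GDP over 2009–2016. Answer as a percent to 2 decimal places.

Deflate each year: 2009 → 8496.99/1.361 = 6243.20; 2016 → 16448.90/1.710 = 9619.24.
So real GDP changed by 9619.24/6243.20 − 1 = 0.5408, i.e. 54.08%.

54.08%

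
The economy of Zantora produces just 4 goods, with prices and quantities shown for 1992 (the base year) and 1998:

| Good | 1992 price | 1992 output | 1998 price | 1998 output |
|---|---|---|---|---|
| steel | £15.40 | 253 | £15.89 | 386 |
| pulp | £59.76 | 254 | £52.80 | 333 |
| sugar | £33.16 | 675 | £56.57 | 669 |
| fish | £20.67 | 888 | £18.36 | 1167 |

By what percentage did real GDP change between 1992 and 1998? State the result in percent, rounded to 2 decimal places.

Real GDP 1992 = Nominal GDP 1992 = 15.40·253 + 59.76·254 + 33.16·675 + 20.67·888 = 59813.20.
Real GDP 1998 (at 1992 prices) = 15.40·386 + 59.76·333 + 33.16·669 + 20.67·1167 = 72150.41.
Real growth = 72150.41/59813.20 − 1 = 0.2063.

20.63%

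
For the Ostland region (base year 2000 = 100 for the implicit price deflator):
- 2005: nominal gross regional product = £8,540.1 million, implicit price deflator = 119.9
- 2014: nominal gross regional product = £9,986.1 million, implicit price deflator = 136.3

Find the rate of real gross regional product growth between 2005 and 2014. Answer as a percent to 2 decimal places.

Deflate each year: 2005 → 8540.1/1.199 = 7122.69; 2014 → 9986.1/1.363 = 7326.56.
So real gross regional product changed by 7326.56/7122.69 − 1 = 0.0286, i.e. 2.86%.

2.86%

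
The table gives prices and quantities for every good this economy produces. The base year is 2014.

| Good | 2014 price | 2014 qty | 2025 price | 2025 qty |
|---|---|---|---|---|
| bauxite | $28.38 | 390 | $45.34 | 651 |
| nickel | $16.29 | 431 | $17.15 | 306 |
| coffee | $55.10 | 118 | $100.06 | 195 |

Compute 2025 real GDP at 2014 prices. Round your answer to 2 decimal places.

$34204.62

Real GDP 2025 = Σ (p_2014 × q_2025) = 28.38·651 + 16.29·306 + 55.10·195 = 34204.62.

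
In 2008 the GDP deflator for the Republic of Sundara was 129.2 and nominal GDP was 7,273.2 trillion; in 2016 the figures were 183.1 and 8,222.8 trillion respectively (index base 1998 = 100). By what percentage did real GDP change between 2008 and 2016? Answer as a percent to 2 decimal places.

-20.22%

Deflate each year: 2008 → 7273.2/1.292 = 5629.41; 2016 → 8222.8/1.831 = 4490.88.
So real GDP changed by 4490.88/5629.41 − 1 = -0.2022, i.e. -20.22%.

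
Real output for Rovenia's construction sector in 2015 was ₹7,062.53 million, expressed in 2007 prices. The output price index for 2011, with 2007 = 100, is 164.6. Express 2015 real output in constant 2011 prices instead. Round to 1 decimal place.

₹11,624.9 million

Real output in 2011 prices = Real output in 2007 prices × (P_2011/P_2007) = 7062.53 × 1.646 = 11624.92.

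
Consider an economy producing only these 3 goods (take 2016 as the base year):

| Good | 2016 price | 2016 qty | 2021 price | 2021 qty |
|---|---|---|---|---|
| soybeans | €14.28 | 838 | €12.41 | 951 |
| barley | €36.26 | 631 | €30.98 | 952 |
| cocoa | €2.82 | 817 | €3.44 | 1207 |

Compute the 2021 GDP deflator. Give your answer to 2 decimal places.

88.24

Nominal GDP 2021 = 12.41·951 + 30.98·952 + 3.44·1207 = 45446.95.
Real GDP 2021 (at 2016 prices) = 14.28·951 + 36.26·952 + 2.82·1207 = 51503.54.
Deflator = Nominal/Real × 100 = 45446.95/51503.54 × 100 = 88.240.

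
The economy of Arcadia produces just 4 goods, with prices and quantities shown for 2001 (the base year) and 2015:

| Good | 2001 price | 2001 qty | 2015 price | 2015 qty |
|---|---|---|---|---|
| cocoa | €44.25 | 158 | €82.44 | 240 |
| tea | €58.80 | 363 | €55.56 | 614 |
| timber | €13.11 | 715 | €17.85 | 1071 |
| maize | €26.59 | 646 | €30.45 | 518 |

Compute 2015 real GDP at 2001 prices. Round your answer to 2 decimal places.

€74537.63

Real GDP 2015 = Σ (p_2001 × q_2015) = 44.25·240 + 58.80·614 + 13.11·1071 + 26.59·518 = 74537.63.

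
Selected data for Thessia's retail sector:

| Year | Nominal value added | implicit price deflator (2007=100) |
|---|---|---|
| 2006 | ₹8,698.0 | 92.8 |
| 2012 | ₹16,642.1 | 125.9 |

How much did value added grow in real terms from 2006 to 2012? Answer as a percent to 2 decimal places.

41.03%

Deflate each year: 2006 → 8698.0/0.928 = 9372.84; 2012 → 16642.1/1.259 = 13218.51.
So real value added changed by 13218.51/9372.84 − 1 = 0.4103, i.e. 41.03%.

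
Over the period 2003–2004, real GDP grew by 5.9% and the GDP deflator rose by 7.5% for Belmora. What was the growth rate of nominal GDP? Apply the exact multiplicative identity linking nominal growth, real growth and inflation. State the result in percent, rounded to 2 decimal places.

(1 + g_nom) = (1 + g_real)(1 + π) = 1.0590 × 1.0750 = 1.13843.

13.84%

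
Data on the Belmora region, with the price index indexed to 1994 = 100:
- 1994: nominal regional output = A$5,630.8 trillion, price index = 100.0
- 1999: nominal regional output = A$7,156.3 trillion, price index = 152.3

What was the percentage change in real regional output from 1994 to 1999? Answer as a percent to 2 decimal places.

Real regional output 1994 = 5630.8 / 1.000 = 5630.80.
Real regional output 1999 = 7156.3 / 1.523 = 4698.82.
Real growth = 4698.82 / 5630.80 − 1 = -0.1655.

-16.55%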